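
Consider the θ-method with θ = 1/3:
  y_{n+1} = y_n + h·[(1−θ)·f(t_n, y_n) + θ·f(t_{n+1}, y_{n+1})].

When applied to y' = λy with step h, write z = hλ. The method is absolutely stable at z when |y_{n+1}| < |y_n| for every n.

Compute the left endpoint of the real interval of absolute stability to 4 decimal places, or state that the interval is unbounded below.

z* = -6.0000.

Set f=λy, z=hλ:
  y_{n+1} = y_n + z·[2/3·y_n + 1/3·y_{n+1}] ⇒ (1 − 1/3z)y_{n+1} = (1 + 2/3z)y_n
  Hence R(z) = (1 + 2/3z)/(1 − 1/3z).

Solve |R(x)|<1 on ℝ⁻.
x=-1.35: |R|=0.0690
R=−1: 1+2/3x = −1+1/3x ⇒ -1/3x=2 ⇒ x=2/(-1/3)=-6.0000
Confirm numerically:
  x=-5.765: |R|=0.97319 <1
  x=-5.723: |R|=0.96824 <1
  x=-4.623: |R|=0.81936 <1
  x=-2.469: |R|=0.35436 <1
  x=-6.353: |R|=1.03774 >1
  x=-6.303: |R|=1.03257 >1
  x=-6.150: |R|=1.01639 >1
Stable set (-6.0000, 0).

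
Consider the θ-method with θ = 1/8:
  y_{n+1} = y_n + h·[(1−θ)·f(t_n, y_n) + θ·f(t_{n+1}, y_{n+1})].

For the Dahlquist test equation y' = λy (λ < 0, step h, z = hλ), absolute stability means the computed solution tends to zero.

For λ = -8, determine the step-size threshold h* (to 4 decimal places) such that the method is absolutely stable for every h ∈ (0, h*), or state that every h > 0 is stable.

Set f=λy, z=hλ:
  y_{n+1} = y_n + z·[7/8·y_n + 1/8·y_{n+1}] ⇒ (1 − 1/8z)y_{n+1} = (1 + 7/8z)y_n
  Hence R(z) = (1 + 7/8z)/(1 − 1/8z).

Boundary: |R(x)|=1, x<0.
x=-1.08: |R|=0.0485
R=−1: 1+7/8x = −1+1/8x ⇒ -3/4x=2 ⇒ x=2/(-3/4)=-2.6667
Confirm numerically:
  x=-2.285: |R|=0.77735 <1
  x=-1.607: |R|=0.33819 <1
  x=-1.365: |R|=0.16604 <1
  x=-1.202: |R|=0.04499 <1
  x=-3.204: |R|=1.28775 >1
  x=-2.994: |R|=1.17864 >1
  x=-2.829: |R|=1.08994 >1
Stable set (-2.6667, 0).

(-2.6667,0); λ=-8 ⇒ h* = (8/3)/8 = 0.3333.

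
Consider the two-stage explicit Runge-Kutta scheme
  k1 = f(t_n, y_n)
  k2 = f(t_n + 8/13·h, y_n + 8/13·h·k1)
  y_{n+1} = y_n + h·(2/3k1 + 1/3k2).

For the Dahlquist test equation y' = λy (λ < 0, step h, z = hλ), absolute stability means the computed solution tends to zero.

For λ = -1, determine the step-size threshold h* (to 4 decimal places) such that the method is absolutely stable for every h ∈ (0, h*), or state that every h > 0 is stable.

(-4.8750,0); λ=-1 ⇒ h* = (39/8)/1 = 4.8750.

Set f=λy, z=hλ:
  k1=λy_n ⇒ h·k1=z·y_n;  k2=λ(1+8/13z)y_n ⇒ h·k2=z(1+8/13z)y_n
  y_{n+1}/y_n = 1 + 2/3z + 1/3z(1+8/13z) = 1 + z + 8/39z²
  Hence R(z) = 1 + z + 8/39z².

Solve |R(x)|<1 on ℝ⁻.
x=-1.21: |R|=0.0903
R=1: x+8/39x²=0 ⇒ x=−39/8=-4.8750; min R=1−1/(4·8/39)=-0.2188>−1
Confirm numerically:
  x=-4.359: |R|=0.53862 <1
  x=-3.441: |R|=0.01218 <1
  x=-2.443: |R|=0.21874 <1
  x=-2.013: |R|=0.18179 <1
  x=-5.141: |R|=1.28051 >1
  x=-5.033: |R|=1.16312 >1
  x=-4.968: |R|=1.09477 >1
Interval (-4.8750, 0).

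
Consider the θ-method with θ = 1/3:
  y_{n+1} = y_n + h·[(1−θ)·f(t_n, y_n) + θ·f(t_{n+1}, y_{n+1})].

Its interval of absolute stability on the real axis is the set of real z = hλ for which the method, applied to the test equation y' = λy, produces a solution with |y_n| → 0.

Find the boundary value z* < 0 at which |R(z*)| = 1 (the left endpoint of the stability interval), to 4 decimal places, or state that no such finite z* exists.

With y'=λy (z=hλ):
  y_{n+1} = y_n + z·[2/3·y_n + 1/3·y_{n+1}] ⇒ (1 − 1/3z)y_{n+1} = (1 + 2/3z)y_n
  so R(z) = (1 + 2/3z)/(1 − 1/3z).

Find x<0 with |R(x)|<1.
x=-0.59: |R|=0.5070
R=−1: 1+2/3x = −1+1/3x ⇒ -1/3x=2 ⇒ x=2/(-1/3)=-6.0000
Confirm numerically:
  x=-5.836: |R|=0.98144 <1
  x=-3.664: |R|=0.64946 <1
  x=-3.235: |R|=0.55654 <1
  x=-6.593: |R|=1.06182 >1
  x=-6.552: |R|=1.05779 >1
Stable set (-6.0000, 0).

left endpoint -6.0000.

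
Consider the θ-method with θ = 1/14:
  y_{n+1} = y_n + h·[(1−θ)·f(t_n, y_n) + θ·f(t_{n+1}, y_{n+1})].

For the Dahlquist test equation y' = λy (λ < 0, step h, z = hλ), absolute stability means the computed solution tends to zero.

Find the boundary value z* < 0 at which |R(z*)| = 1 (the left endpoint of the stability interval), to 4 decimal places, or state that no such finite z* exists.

left endpoint -2.3333.

On y'=λy, z=hλ:
  y_{n+1} = y_n + z·[13/14·y_n + 1/14·y_{n+1}] ⇒ (1 − 1/14z)y_{n+1} = (1 + 13/14z)y_n
  so R(z) = (1 + 13/14z)/(1 − 1/14z).

Find x<0 with |R(x)|<1.
x=-1.36: |R|=0.2396
R=−1: 1+13/14x = −1+1/14x ⇒ -6/7x=2 ⇒ x=2/(-6/7)=-2.3333
Confirm numerically:
  x=-2.300: |R|=0.97546 <1
  x=-1.609: |R|=0.44314 <1
  x=-1.227: |R|=0.12813 <1
  x=-1.219: |R|=0.12136 <1
  x=-2.735: |R|=1.28802 >1
  x=-2.614: |R|=1.20272 >1
  x=-2.613: |R|=1.20201 >1
Interval (-2.3333, 0).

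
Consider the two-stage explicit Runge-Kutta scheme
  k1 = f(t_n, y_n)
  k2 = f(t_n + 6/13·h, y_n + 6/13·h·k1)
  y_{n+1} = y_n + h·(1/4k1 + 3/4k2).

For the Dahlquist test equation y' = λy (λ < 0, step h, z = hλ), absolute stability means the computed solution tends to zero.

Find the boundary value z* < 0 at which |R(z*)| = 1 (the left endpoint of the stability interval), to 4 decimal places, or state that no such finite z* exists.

Test eqn y'=λy, z=hλ:
  k1=λy_n ⇒ h·k1=z·y_n;  k2=λ(1+6/13z)y_n ⇒ h·k2=z(1+6/13z)y_n
  y_{n+1}/y_n = 1 + 1/4z + 3/4z(1+6/13z) = 1 + z + 9/26z²
  R(z) = 1 + z + 9/26z².

Find x<0 with |R(x)|<1.
x=-1.45: |R|=0.2778
R=1: x+9/26x²=0 ⇒ x=−26/9=-2.8889; min R=1−1/(4·9/26)=0.2778>−1
Confirm numerically:
  x=-1.998: |R|=0.38385 <1
  x=-1.956: |R|=0.36836 <1
  x=-1.557: |R|=0.28216 <1
  x=-1.199: |R|=0.29863 <1
  x=-3.474: |R|=1.70362 >1
  x=-3.392: |R|=1.59073 >1
  x=-3.303: |R|=1.47347 >1
So |R|<1 on (-2.8889, 0).

left endpoint -2.8889.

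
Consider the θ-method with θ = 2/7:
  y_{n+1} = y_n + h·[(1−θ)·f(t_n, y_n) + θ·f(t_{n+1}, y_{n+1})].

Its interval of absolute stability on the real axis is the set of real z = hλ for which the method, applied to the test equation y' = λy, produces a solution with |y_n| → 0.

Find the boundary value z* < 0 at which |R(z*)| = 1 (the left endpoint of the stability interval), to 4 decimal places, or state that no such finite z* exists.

On y'=λy, z=hλ:
  y_{n+1} = y_n + z·[5/7·y_n + 2/7·y_{n+1}] ⇒ (1 − 2/7z)y_{n+1} = (1 + 5/7z)y_n
  Hence R(z) = (1 + 5/7z)/(1 − 2/7z).

Boundary: |R(x)|=1, x<0.
x=-1.28: |R|=0.0628
R=−1: 1+5/7x = −1+2/7x ⇒ -3/7x=2 ⇒ x=2/(-3/7)=-4.6667
Confirm numerically:
  x=-3.076: |R|=0.63717 <1
  x=-2.855: |R|=0.57238 <1
  x=-2.553: |R|=0.47621 <1
  x=-2.415: |R|=0.42899 <1
  x=-5.236: |R|=1.09776 >1
  x=-4.726: |R|=1.01082 >1
Interval (-4.6667, 0).

left endpoint -4.6667.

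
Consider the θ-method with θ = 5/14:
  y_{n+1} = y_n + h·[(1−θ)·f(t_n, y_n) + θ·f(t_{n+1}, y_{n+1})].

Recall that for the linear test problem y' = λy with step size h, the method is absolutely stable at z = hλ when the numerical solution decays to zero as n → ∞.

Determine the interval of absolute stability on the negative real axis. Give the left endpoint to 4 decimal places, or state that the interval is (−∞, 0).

With y'=λy (z=hλ):
  y_{n+1} = y_n + z·[9/14·y_n + 5/14·y_{n+1}] ⇒ (1 − 5/14z)y_{n+1} = (1 + 9/14z)y_n
  so R(z) = (1 + 9/14z)/(1 − 5/14z).

Boundary: |R(x)|=1, x<0.
x=-1.17: |R|=0.1748
R=−1: 1+9/14x = −1+5/14x ⇒ -2/7x=2 ⇒ x=2/(-2/7)=-7.0000
Confirm numerically:
  x=-6.785: |R|=0.98206 <1
  x=-5.896: |R|=0.89844 <1
  x=-2.813: |R|=0.40324 <1
  x=-7.457: |R|=1.03564 >1
  x=-7.284: |R|=1.02253 >1
Stable set (-7.0000, 0).

(-7.0000, 0).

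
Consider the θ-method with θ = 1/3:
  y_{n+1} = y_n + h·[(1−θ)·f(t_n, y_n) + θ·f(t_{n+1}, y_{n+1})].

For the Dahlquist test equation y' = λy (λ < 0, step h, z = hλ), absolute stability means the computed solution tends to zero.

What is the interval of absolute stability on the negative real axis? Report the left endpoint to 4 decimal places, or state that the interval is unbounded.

z∈(-6.0000,0).

With y'=λy (z=hλ):
  y_{n+1} = y_n + z·[2/3·y_n + 1/3·y_{n+1}] ⇒ (1 − 1/3z)y_{n+1} = (1 + 2/3z)y_n
  Hence R(z) = (1 + 2/3z)/(1 − 1/3z).

Find x<0 with |R(x)|<1.
x=-0.51: |R|=0.5641
R=−1: 1+2/3x = −1+1/3x ⇒ -1/3x=2 ⇒ x=2/(-1/3)=-6.0000
Confirm numerically:
  x=-4.067: |R|=0.72648 <1
  x=-3.505: |R|=0.61645 <1
  x=-2.604: |R|=0.39400 <1
  x=-6.585: |R|=1.06103 >1
  x=-6.418: |R|=1.04438 >1
  x=-6.105: |R|=1.01153 >1
Interval (-6.0000, 0).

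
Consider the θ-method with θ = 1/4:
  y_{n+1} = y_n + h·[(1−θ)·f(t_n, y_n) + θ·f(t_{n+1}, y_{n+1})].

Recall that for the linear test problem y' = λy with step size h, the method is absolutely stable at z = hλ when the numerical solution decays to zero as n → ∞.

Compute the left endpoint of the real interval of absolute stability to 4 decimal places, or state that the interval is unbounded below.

Set f=λy, z=hλ:
  y_{n+1} = y_n + z·[3/4·y_n + 1/4·y_{n+1}] ⇒ (1 − 1/4z)y_{n+1} = (1 + 3/4z)y_n
  ⇒ R(z) = (1 + 3/4z)/(1 − 1/4z).

Boundary: |R(x)|=1, x<0.
x=-1.06: |R|=0.1621
R=−1: 1+3/4x = −1+1/4x ⇒ -1/2x=2 ⇒ x=2/(-1/2)=-4.0000
Confirm numerically:
  x=-3.594: |R|=0.89307 <1
  x=-1.921: |R|=0.29775 <1
  x=-1.605: |R|=0.14541 <1
  x=-4.510: |R|=1.11986 >1
  x=-4.506: |R|=1.11897 >1
Stable set (-4.0000, 0).

left endpoint -4.0000.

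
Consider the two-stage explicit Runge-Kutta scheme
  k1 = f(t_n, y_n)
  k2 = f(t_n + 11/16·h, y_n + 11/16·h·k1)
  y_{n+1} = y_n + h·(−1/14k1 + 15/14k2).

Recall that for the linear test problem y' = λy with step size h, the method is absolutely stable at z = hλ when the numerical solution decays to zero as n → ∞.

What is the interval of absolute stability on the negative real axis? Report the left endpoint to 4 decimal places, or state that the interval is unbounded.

Test eqn y'=λy, z=hλ:
  k1=λy_n ⇒ h·k1=z·y_n;  k2=λ(1+11/16z)y_n ⇒ h·k2=z(1+11/16z)y_n
  y_{n+1}/y_n = 1 − 1/14z + 15/14z(1+11/16z) = 1 + z + 165/224z²
  so R(z) = 1 + z + 165/224z².

Need |R(x)|<1, x<0.
x=-1.18: |R|=0.8457
R=1: x+165/224x²=0 ⇒ x=−224/165=-1.3576; min R=1−1/(4·165/224)=0.6606>−1
Confirm numerically:
  x=-1.082: |R|=0.78036 <1
  x=-1.016: |R|=0.74437 <1
  x=-0.800: |R|=0.67143 <1
  x=-0.745: |R|=0.66384 <1
  x=-1.835: |R|=1.64532 >1
  x=-1.585: |R|=1.26552 >1
  x=-1.466: |R|=1.11708 >1
So |R|<1 on (-1.3576, 0).

z∈(-1.3576,0).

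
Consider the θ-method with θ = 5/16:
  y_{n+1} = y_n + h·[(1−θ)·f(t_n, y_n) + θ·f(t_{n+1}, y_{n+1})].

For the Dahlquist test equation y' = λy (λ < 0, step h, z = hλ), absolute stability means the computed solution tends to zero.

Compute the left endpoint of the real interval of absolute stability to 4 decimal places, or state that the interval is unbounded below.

z* = -5.3333.

Test eqn y'=λy, z=hλ:
  y_{n+1} = y_n + z·[11/16·y_n + 5/16·y_{n+1}] ⇒ (1 − 5/16z)y_{n+1} = (1 + 11/16z)y_n
  so R(z) = (1 + 11/16z)/(1 − 5/16z).

Need |R(x)|<1, x<0.
x=-1.72: |R|=0.1187
R=−1: 1+11/16x = −1+5/16x ⇒ -3/8x=2 ⇒ x=2/(-3/8)=-5.3333
Confirm numerically:
  x=-4.930: |R|=0.94047 <1
  x=-3.532: |R|=0.67891 <1
  x=-3.445: |R|=0.65899 <1
  x=-2.316: |R|=0.34358 <1
  x=-5.821: |R|=1.06487 >1
  x=-5.690: |R|=1.04814 >1
Stable set (-5.3333, 0).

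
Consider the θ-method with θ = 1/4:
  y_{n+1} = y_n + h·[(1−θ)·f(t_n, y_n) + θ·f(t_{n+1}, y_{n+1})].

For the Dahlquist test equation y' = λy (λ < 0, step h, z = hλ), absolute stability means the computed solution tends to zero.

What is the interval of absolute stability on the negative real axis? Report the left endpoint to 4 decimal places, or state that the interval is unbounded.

Set f=λy, z=hλ:
  y_{n+1} = y_n + z·[3/4·y_n + 1/4·y_{n+1}] ⇒ (1 − 1/4z)y_{n+1} = (1 + 3/4z)y_n
  Hence R(z) = (1 + 3/4z)/(1 − 1/4z).

Need |R(x)|<1, x<0.
x=-1.57: |R|=0.1275
R=−1: 1+3/4x = −1+1/4x ⇒ -1/2x=2 ⇒ x=2/(-1/2)=-4.0000
Confirm numerically:
  x=-3.669: |R|=0.91368 <1
  x=-3.505: |R|=0.86809 <1
  x=-2.130: |R|=0.38989 <1
  x=-4.498: |R|=1.11720 >1
  x=-4.171: |R|=1.04186 >1
  x=-4.034: |R|=1.00846 >1
Interval (-4.0000, 0).

(-4.0000, 0).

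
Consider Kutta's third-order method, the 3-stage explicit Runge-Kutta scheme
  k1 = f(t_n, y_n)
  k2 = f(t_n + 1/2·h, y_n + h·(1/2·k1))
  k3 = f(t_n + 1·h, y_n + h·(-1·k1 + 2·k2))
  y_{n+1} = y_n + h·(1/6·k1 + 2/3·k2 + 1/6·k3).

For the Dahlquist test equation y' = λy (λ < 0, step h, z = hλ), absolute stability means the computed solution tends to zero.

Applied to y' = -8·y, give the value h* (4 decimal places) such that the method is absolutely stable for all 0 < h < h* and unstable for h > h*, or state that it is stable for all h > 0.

On y'=λy, z=hλ:
  order 3, 3-stage ⇒ R(z)=1+z+z^2/2+z^3/6
  (e.g. R(-1.62)=-0.01639, |R|=0.01639)

Solve |R(x)|<1 on ℝ⁻.
x=-1.62: |R|=0.0164
|R(-1.91)|=0.2473 |R(-1.7)|=0.0738 |R(-1.05)|=0.3083
Bisect:
  x_lo=-2.9117 |R|=1.7870  x_hi=-0.0918 |R|=0.9123
  mid=-1.50174 |R|=0.06141 →hi
  mid=-2.20674 |R|=0.56291 →hi
  mid=-2.55924 |R|=1.07809 →lo
  mid=-2.38299 |R|=0.79902 →hi
  mid=-2.47111 |R|=0.93284 →hi
  mid=-2.51517 |R|=1.00400 →lo
  mid=-2.49314 |R|=0.96806 →hi
  mid=-2.50416 |R|=0.98594 →hi
  mid=-2.50967 |R|=0.99494 →hi
  ...
  [-2.51276,-2.51259] ⇒ x*=-2.5127
Interval (-2.5127, 0).

(-2.5127,0); λ=-8 ⇒ h* = 0.3141.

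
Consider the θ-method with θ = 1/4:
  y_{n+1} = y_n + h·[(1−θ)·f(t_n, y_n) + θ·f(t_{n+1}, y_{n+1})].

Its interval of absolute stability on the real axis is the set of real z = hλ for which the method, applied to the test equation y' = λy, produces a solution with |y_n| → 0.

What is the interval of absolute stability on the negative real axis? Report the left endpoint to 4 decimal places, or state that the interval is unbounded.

z∈(-4.0000,0).

Test eqn y'=λy, z=hλ:
  y_{n+1} = y_n + z·[3/4·y_n + 1/4·y_{n+1}] ⇒ (1 − 1/4z)y_{n+1} = (1 + 3/4z)y_n
  Hence R(z) = (1 + 3/4z)/(1 − 1/4z).

Solve |R(x)|<1 on ℝ⁻.
x=-0.61: |R|=0.4707
R=−1: 1+3/4x = −1+1/4x ⇒ -1/2x=2 ⇒ x=2/(-1/2)=-4.0000
Confirm numerically:
  x=-3.964: |R|=0.99096 <1
  x=-2.155: |R|=0.40049 <1
  x=-1.725: |R|=0.20524 <1
  x=-4.485: |R|=1.11432 >1
  x=-4.414: |R|=1.09841 >1
  x=-4.140: |R|=1.03440 >1
So |R|<1 on (-4.0000, 0).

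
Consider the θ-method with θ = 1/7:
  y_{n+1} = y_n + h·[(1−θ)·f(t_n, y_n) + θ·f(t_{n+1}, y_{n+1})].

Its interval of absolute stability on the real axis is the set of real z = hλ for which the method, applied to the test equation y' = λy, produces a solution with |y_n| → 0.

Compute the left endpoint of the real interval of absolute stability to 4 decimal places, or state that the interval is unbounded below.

With y'=λy (z=hλ):
  y_{n+1} = y_n + z·[6/7·y_n + 1/7·y_{n+1}] ⇒ (1 − 1/7z)y_{n+1} = (1 + 6/7z)y_n
  Hence R(z) = (1 + 6/7z)/(1 − 1/7z).

Need |R(x)|<1, x<0.
x=-1.03: |R|=0.1021
R=−1: 1+6/7x = −1+1/7x ⇒ -5/7x=2 ⇒ x=2/(-5/7)=-2.8000
Confirm numerically:
  x=-2.715: |R|=0.95625 <1
  x=-2.464: |R|=0.82249 <1
  x=-1.905: |R|=0.49747 <1
  x=-1.836: |R|=0.45450 <1
  x=-3.250: |R|=1.21951 >1
  x=-3.150: |R|=1.17241 >1
  x=-2.864: |R|=1.03244 >1
Stable set (-2.8000, 0).

left endpoint -2.8000.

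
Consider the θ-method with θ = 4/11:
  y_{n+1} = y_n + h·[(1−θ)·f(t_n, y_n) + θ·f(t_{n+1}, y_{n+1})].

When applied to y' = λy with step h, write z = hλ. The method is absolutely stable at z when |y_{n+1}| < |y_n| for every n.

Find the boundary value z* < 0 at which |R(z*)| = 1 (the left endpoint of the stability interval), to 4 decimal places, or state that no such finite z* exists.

Test eqn y'=λy, z=hλ:
  y_{n+1} = y_n + z·[7/11·y_n + 4/11·y_{n+1}] ⇒ (1 − 4/11z)y_{n+1} = (1 + 7/11z)y_n
  ⇒ R(z) = (1 + 7/11z)/(1 − 4/11z).

Solve |R(x)|<1 on ℝ⁻.
x=-1.58: |R|=0.0035
R=−1: 1+7/11x = −1+4/11x ⇒ -3/11x=2 ⇒ x=2/(-3/11)=-7.3333
Confirm numerically:
  x=-7.045: |R|=0.97792 <1
  x=-6.461: |R|=0.92897 <1
  x=-5.541: |R|=0.83787 <1
  x=-3.285: |R|=0.49689 <1
  x=-7.514: |R|=1.01320 >1
  x=-7.448: |R|=1.00843 >1
  x=-7.414: |R|=1.00595 >1
Interval (-7.3333, 0).

left endpoint -7.3333.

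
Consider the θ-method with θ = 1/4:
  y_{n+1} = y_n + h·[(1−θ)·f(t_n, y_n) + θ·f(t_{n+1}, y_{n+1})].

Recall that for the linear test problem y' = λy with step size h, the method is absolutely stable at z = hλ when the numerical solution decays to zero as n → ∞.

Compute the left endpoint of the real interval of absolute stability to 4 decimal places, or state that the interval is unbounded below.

left endpoint -4.0000.

On y'=λy, z=hλ:
  y_{n+1} = y_n + z·[3/4·y_n + 1/4·y_{n+1}] ⇒ (1 − 1/4z)y_{n+1} = (1 + 3/4z)y_n
  Hence R(z) = (1 + 3/4z)/(1 − 1/4z).

Find x<0 with |R(x)|<1.
x=-0.72: |R|=0.3898
R=−1: 1+3/4x = −1+1/4x ⇒ -1/2x=2 ⇒ x=2/(-1/2)=-4.0000
Confirm numerically:
  x=-3.867: |R|=0.96619 <1
  x=-2.482: |R|=0.53163 <1
  x=-1.891: |R|=0.28399 <1
  x=-1.666: |R|=0.17614 <1
  x=-4.467: |R|=1.11031 >1
  x=-4.458: |R|=1.10830 >1
So |R|<1 on (-4.0000, 0).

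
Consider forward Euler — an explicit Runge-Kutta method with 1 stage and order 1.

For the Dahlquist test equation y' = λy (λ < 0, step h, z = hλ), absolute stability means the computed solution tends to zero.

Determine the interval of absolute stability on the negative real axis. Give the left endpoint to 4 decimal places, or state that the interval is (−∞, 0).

Set f=λy, z=hλ:
  order 1, 1-stage ⇒ R(z)=1+z
  (e.g. R(-0.35)=0.65000, |R|=0.65000)

Solve |R(x)|<1 on ℝ⁻.
x=-0.35: |R|=0.6500
|R(-1.82)|=0.8200 |R(-1.76)|=0.7600 |R(-0.57)|=0.4300
Bisect:
  x_lo=-2.7955 |R|=1.7955  x_hi=-0.1896 |R|=0.8104
  mid=-1.49254 |R|=0.49254 →hi
  mid=-2.14403 |R|=1.14403 →lo
  mid=-1.81828 |R|=0.81828 →hi
  mid=-1.98116 |R|=0.98116 →hi
  mid=-2.06259 |R|=1.06259 →lo
  mid=-2.02187 |R|=1.02187 →lo
  mid=-2.00151 |R|=1.00151 →lo
  mid=-1.99134 |R|=0.99134 →hi
  mid=-1.99643 |R|=0.99643 →hi
  ...
  [-2.00008,-1.99992] ⇒ x*=-2.0000
So |R|<1 on (-2.0000, 0).

z∈(-2.0000,0).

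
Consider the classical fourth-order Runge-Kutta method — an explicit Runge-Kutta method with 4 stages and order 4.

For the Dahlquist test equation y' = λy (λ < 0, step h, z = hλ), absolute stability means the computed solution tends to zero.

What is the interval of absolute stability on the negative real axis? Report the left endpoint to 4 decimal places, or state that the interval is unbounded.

(-2.7853, 0).

With y'=λy (z=hλ):
  order 4, 4-stage ⇒ R(z)=1+z+z^2/2+z^3/6+z^4/24
  (e.g. R(-0.67)=0.51272, |R|=0.51272)

Solve |R(x)|<1 on ℝ⁻.
x=-0.67: |R|=0.5127
|R(-2.01)|=0.3367 |R(-1.33)|=0.2927 |R(-1.14)|=0.3332
Bisect:
  x_lo=-3.4402 |R|=2.5275  x_hi=-0.3299 |R|=0.7190
  mid=-1.88503 |R|=0.30137 →hi
  mid=-2.66260 |R|=0.83023 →hi
  mid=-3.05138 |R|=1.48111 →lo
  mid=-2.85699 |R|=1.11359 →lo
  mid=-2.75979 |R|=0.96223 →hi
  mid=-2.80839 |R|=1.03539 →lo
  mid=-2.78409 |R|=0.99819 →hi
  mid=-2.79624 |R|=1.01663 →lo
  mid=-2.79017 |R|=1.00737 →lo
  mid=-2.78713 |R|=1.00277 →lo
  ...
  [-2.78542,-2.78523] ⇒ x*=-2.7853
Stable set (-2.7853, 0).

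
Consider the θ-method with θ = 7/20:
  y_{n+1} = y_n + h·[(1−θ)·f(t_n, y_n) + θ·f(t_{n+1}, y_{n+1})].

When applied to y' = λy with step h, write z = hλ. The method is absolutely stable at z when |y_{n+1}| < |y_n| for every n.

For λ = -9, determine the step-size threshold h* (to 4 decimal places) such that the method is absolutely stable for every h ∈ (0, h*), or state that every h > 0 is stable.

(-6.6667,0); λ=-9 ⇒ h* = (20/3)/9 = 0.7407.

With y'=λy (z=hλ):
  y_{n+1} = y_n + z·[13/20·y_n + 7/20·y_{n+1}] ⇒ (1 − 7/20z)y_{n+1} = (1 + 13/20z)y_n
  so R(z) = (1 + 13/20z)/(1 − 7/20z).

Need |R(x)|<1, x<0.
x=-1.15: |R|=0.1800
R=−1: 1+13/20x = −1+7/20x ⇒ -3/10x=2 ⇒ x=2/(-3/10)=-6.6667
Confirm numerically:
  x=-6.472: |R|=0.98211 <1
  x=-5.894: |R|=0.92432 <1
  x=-4.676: |R|=0.77350 <1
  x=-2.795: |R|=0.41286 <1
  x=-6.990: |R|=1.02814 >1
  x=-6.979: |R|=1.02722 >1
Stable set (-6.6667, 0).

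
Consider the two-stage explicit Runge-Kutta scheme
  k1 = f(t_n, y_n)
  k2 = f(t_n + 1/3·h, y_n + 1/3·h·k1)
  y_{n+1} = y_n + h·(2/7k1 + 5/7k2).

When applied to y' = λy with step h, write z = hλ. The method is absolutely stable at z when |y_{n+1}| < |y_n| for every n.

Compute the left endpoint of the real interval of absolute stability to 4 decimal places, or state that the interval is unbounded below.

z* = -4.2000.

Set f=λy, z=hλ:
  k1=λy_n ⇒ h·k1=z·y_n;  k2=λ(1+1/3z)y_n ⇒ h·k2=z(1+1/3z)y_n
  y_{n+1}/y_n = 1 + 2/7z + 5/7z(1+1/3z) = 1 + z + 5/21z²
  so R(z) = 1 + z + 5/21z².

Find x<0 with |R(x)|<1.
x=-0.32: |R|=0.7044
R=1: x+5/21x²=0 ⇒ x=−21/5=-4.2000; min R=1−1/(4·5/21)=-0.0500>−1
Confirm numerically:
  x=-3.582: |R|=0.47293 <1
  x=-3.474: |R|=0.39949 <1
  x=-2.779: |R|=0.05977 <1
  x=-2.603: |R|=0.01024 <1
  x=-4.789: |R|=1.67160 >1
  x=-4.574: |R|=1.40730 >1
  x=-4.506: |R|=1.32829 >1
So |R|<1 on (-4.2000, 0).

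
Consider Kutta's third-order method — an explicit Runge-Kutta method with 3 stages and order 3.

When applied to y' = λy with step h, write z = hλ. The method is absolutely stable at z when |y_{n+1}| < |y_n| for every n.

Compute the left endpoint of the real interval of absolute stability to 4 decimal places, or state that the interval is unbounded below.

z* = -2.5127.

On y'=λy, z=hλ:
  order 3, 3-stage ⇒ R(z)=1+z+z^2/2+z^3/6
  (e.g. R(-0.88)=0.39362, |R|=0.39362)

Solve |R(x)|<1 on ℝ⁻.
x=-0.88: |R|=0.3936
|R(-2.31)|=0.6963 |R(-2.05)|=0.3846 |R(-1.38)|=0.1342
Bisect:
  x_lo=-3.3194 |R|=2.9061  x_hi=-0.1419 |R|=0.8677
  mid=-1.73068 |R|=0.09702 →hi
  mid=-2.52506 |R|=1.02036 →lo
  mid=-2.12787 |R|=0.46972 →hi
  mid=-2.32646 |R|=0.71888 →hi
  mid=-2.42576 |R|=0.86259 →hi
  mid=-2.47541 |R|=0.93966 →hi
  mid=-2.50023 |R|=0.97954 →hi
  mid=-2.51264 |R|=0.99983 →hi
  mid=-2.51885 |R|=1.01007 →lo
  mid=-2.51575 |R|=1.00494 →lo
  ...
  [-2.51284,-2.51264] ⇒ x*=-2.5127
Stable set (-2.5127, 0).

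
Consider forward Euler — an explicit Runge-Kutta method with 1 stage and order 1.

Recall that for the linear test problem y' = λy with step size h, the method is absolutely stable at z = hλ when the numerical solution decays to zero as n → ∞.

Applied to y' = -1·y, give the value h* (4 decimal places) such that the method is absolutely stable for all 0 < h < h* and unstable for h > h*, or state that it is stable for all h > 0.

(-2.0000,0); λ=-1 ⇒ h* = 2.0000.

Test eqn y'=λy, z=hλ:
  order 1, 1-stage ⇒ R(z)=1+z
  (e.g. R(-1.16)=-0.16000, |R|=0.16000)

Solve |R(x)|<1 on ℝ⁻.
x=-1.16: |R|=0.1600
|R(-1.84)|=0.8400 |R(-1.75)|=0.7500 |R(-0.85)|=0.1500
Bisect:
  x_lo=-2.4546 |R|=1.4546  x_hi=-0.1306 |R|=0.8694
  mid=-1.29262 |R|=0.29262 →hi
  mid=-1.87363 |R|=0.87363 →hi
  mid=-2.16414 |R|=1.16414 →lo
  mid=-2.01888 |R|=1.01888 →lo
  mid=-1.94626 |R|=0.94626 →hi
  mid=-1.98257 |R|=0.98257 →hi
  mid=-2.00073 |R|=1.00073 →lo
  mid=-1.99165 |R|=0.99165 →hi
  ...
  [-2.00002,-1.99988] ⇒ x*=-2.0000
Stable set (-2.0000, 0).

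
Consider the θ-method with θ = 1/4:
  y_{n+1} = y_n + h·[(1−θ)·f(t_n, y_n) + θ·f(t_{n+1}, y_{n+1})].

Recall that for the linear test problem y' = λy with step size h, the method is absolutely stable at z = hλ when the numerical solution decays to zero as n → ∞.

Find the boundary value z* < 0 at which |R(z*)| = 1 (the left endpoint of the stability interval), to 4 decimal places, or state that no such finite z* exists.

Set f=λy, z=hλ:
  y_{n+1} = y_n + z·[3/4·y_n + 1/4·y_{n+1}] ⇒ (1 − 1/4z)y_{n+1} = (1 + 3/4z)y_n
  ⇒ R(z) = (1 + 3/4z)/(1 − 1/4z).

Need |R(x)|<1, x<0.
x=-0.43: |R|=0.6117
R=−1: 1+3/4x = −1+1/4x ⇒ -1/2x=2 ⇒ x=2/(-1/2)=-4.0000
Confirm numerically:
  x=-3.293: |R|=0.80612 <1
  x=-1.813: |R|=0.24755 <1
  x=-1.627: |R|=0.15657 <1
  x=-4.293: |R|=1.07066 >1
  x=-4.277: |R|=1.06693 >1
  x=-4.229: |R|=1.05566 >1
So |R|<1 on (-4.0000, 0).

left endpoint -4.0000.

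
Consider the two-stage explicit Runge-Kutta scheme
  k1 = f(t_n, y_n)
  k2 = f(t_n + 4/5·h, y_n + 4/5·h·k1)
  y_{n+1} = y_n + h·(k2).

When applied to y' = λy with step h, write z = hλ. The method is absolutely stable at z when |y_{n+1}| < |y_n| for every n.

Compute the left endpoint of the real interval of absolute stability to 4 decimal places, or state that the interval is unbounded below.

With y'=λy (z=hλ):
  k1=λy_n ⇒ h·k1=z·y_n;  k2=λ(1+4/5z)y_n ⇒ h·k2=z(1+4/5z)y_n
  y_{n+1}/y_n = 1 + z(1+4/5z) = 1 + z + 4/5z²
  so R(z) = 1 + z + 4/5z².

Solve |R(x)|<1 on ℝ⁻.
x=-0.65: |R|=0.6880
R=1: x+4/5x²=0 ⇒ x=−5/4=-1.2500; min R=1−1/(4·4/5)=0.6875>−1
Confirm numerically:
  x=-1.219: |R|=0.96977 <1
  x=-0.666: |R|=0.68884 <1
  x=-0.661: |R|=0.68854 <1
  x=-1.820: |R|=1.82992 >1
  x=-1.599: |R|=1.44644 >1
  x=-1.365: |R|=1.12558 >1
Interval (-1.2500, 0).

left endpoint -1.2500.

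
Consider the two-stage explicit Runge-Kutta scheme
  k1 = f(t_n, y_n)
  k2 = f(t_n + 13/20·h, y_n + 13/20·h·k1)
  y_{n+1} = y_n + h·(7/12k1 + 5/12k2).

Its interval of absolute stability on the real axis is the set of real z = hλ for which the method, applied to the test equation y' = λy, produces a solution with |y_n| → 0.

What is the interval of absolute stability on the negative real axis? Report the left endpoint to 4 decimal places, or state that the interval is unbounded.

Test eqn y'=λy, z=hλ:
  k1=λy_n ⇒ h·k1=z·y_n;  k2=λ(1+13/20z)y_n ⇒ h·k2=z(1+13/20z)y_n
  y_{n+1}/y_n = 1 + 7/12z + 5/12z(1+13/20z) = 1 + z + 13/48z²
  R(z) = 1 + z + 13/48z².

Boundary: |R(x)|=1, x<0.
x=-0.89: |R|=0.3245
R=1: x+13/48x²=0 ⇒ x=−48/13=-3.6923; min R=1−1/(4·13/48)=0.0769>−1
Confirm numerically:
  x=-3.379: |R|=0.71328 <1
  x=-3.322: |R|=0.66683 <1
  x=-2.784: |R|=0.31514 <1
  x=-1.622: |R|=0.09053 <1
  x=-3.978: |R|=1.30780 >1
  x=-3.784: |R|=1.09397 >1
  x=-3.767: |R|=1.07620 >1
Stable set (-3.6923, 0).

z∈(-3.6923,0).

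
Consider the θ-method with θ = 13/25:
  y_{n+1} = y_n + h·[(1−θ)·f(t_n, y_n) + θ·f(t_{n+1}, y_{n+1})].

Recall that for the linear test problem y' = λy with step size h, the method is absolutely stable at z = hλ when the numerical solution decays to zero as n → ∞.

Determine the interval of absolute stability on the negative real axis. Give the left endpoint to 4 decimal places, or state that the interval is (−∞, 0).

Test eqn y'=λy, z=hλ:
  y_{n+1} = y_n + z·[12/25·y_n + 13/25·y_{n+1}] ⇒ (1 − 13/25z)y_{n+1} = (1 + 12/25z)y_n
  so R(z) = (1 + 12/25z)/(1 − 13/25z).

Find x<0 with |R(x)|<1.
x=-0.42: |R|=0.6553
x=-2: |R|=0.0196
x=-10: |R|=0.6129
x=-100: |R|=0.8868
θ=13/25≥1/2 ⇒ |1+12/25x|<|1−13/25x| ∀x<0 ⇒ unbounded interval.

unbounded; (−∞, 0).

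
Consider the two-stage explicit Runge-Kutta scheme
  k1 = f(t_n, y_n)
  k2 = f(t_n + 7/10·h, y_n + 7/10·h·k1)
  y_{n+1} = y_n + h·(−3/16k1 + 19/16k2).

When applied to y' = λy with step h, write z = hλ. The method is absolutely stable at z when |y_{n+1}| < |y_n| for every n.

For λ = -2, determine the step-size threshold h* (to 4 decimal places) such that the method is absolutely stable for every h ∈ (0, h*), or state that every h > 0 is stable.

(-1.2030,0); λ=-2 ⇒ h* = (160/133)/2 = 0.6015.

Set f=λy, z=hλ:
  k1=λy_n ⇒ h·k1=z·y_n;  k2=λ(1+7/10z)y_n ⇒ h·k2=z(1+7/10z)y_n
  y_{n+1}/y_n = 1 − 3/16z + 19/16z(1+7/10z) = 1 + z + 133/160z²
  so R(z) = 1 + z + 133/160z².

Find x<0 with |R(x)|<1.
x=-1.24: |R|=1.0381
R=1: x+133/160x²=0 ⇒ x=−160/133=-1.2030; min R=1−1/(4·133/160)=0.6992>−1
Confirm numerically:
  x=-1.096: |R|=0.90251 <1
  x=-0.981: |R|=0.81896 <1
  x=-0.523: |R|=0.70437 <1
  x=-1.721: |R|=1.74103 >1
  x=-1.568: |R|=1.47573 >1
Stable set (-1.2030, 0).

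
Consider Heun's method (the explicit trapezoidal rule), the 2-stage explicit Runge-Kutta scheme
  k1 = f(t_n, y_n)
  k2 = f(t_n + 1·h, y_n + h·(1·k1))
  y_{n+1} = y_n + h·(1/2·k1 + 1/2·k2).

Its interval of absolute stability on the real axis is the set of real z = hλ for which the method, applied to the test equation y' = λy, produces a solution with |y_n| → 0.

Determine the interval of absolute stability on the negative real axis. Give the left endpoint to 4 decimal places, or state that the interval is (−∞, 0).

With y'=λy (z=hλ):
  order 2, 2-stage ⇒ R(z)=1+z+z^2/2
  (e.g. R(-1.44)=0.59680, |R|=0.59680)

Need |R(x)|<1, x<0.
x=-1.44: |R|=0.5968
|R(-2.12)|=1.1272 |R(-1)|=0.5000 |R(-0.88)|=0.5072
Bisect:
  x_lo=-2.7518 |R|=2.0344  x_hi=-0.2071 |R|=0.8143
  mid=-1.47947 |R|=0.61494 →hi
  mid=-2.11563 |R|=1.12231 →lo
  mid=-1.79755 |R|=0.81804 →hi
  mid=-1.95659 |R|=0.95753 →hi
  mid=-2.03611 |R|=1.03676 →lo
  mid=-1.99635 |R|=0.99636 →hi
  mid=-2.01623 |R|=1.01636 →lo
  mid=-2.00629 |R|=1.00631 →lo
  mid=-2.00132 |R|=1.00132 →lo
  mid=-1.99883 |R|=0.99883 →hi
  ...
  [-2.00008,-1.99992] ⇒ x*=-2.0000
Interval (-2.0000, 0).

z∈(-2.0000,0).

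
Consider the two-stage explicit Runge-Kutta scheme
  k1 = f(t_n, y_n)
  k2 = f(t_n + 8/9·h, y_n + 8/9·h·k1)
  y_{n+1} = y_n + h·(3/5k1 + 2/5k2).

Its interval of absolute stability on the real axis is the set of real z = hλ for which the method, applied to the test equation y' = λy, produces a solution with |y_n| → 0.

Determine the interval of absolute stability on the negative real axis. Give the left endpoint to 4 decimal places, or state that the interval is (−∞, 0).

Set f=λy, z=hλ:
  k1=λy_n ⇒ h·k1=z·y_n;  k2=λ(1+8/9z)y_n ⇒ h·k2=z(1+8/9z)y_n
  y_{n+1}/y_n = 1 + 3/5z + 2/5z(1+8/9z) = 1 + z + 16/45z²
  so R(z) = 1 + z + 16/45z².

Boundary: |R(x)|=1, x<0.
x=-0.6: |R|=0.5280
R=1: x+16/45x²=0 ⇒ x=−45/16=-2.8125; min R=1−1/(4·16/45)=0.2969>−1
Confirm numerically:
  x=-2.642: |R|=0.83984 <1
  x=-2.426: |R|=0.66661 <1
  x=-1.869: |R|=0.37301 <1
  x=-1.252: |R|=0.30533 <1
  x=-3.327: |R|=1.60862 >1
  x=-3.115: |R|=1.33504 >1
  x=-3.105: |R|=1.32292 >1
Stable set (-2.8125, 0).

(-2.8125, 0).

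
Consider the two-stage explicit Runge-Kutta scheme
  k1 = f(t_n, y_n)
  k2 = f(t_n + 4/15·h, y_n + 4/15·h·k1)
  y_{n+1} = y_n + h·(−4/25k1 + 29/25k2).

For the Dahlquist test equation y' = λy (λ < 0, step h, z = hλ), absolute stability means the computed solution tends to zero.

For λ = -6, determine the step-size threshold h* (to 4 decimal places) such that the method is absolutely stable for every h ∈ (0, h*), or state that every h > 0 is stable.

Test eqn y'=λy, z=hλ:
  k1=λy_n ⇒ h·k1=z·y_n;  k2=λ(1+4/15z)y_n ⇒ h·k2=z(1+4/15z)y_n
  y_{n+1}/y_n = 1 − 4/25z + 29/25z(1+4/15z) = 1 + z + 116/375z²
  so R(z) = 1 + z + 116/375z².

Boundary: |R(x)|=1, x<0.
x=-0.78: |R|=0.4082
R=1: x+116/375x²=0 ⇒ x=−375/116=-3.2328; min R=1−1/(4·116/375)=0.1918>−1
Confirm numerically:
  x=-2.575: |R|=0.47607 <1
  x=-1.562: |R|=0.19273 <1
  x=-1.475: |R|=0.19799 <1
  x=-3.629: |R|=1.44481 >1
  x=-3.538: |R|=1.33406 >1
  x=-3.488: |R|=1.27539 >1
Interval (-3.2328, 0).

(-3.2328,0); λ=-6 ⇒ h* = (375/116)/6 = 0.5388.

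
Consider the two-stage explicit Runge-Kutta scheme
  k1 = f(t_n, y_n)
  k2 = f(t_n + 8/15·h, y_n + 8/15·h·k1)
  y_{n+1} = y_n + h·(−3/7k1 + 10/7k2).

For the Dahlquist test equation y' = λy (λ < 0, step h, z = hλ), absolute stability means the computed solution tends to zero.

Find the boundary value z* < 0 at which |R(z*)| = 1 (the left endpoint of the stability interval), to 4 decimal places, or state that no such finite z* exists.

Test eqn y'=λy, z=hλ:
  k1=λy_n ⇒ h·k1=z·y_n;  k2=λ(1+8/15z)y_n ⇒ h·k2=z(1+8/15z)y_n
  y_{n+1}/y_n = 1 − 3/7z + 10/7z(1+8/15z) = 1 + z + 16/21z²
  ⇒ R(z) = 1 + z + 16/21z².

Need |R(x)|<1, x<0.
x=-1.59: |R|=1.3362
R=1: x+16/21x²=0 ⇒ x=−21/16=-1.3125; min R=1−1/(4·16/21)=0.6719>−1
Confirm numerically:
  x=-1.056: |R|=0.79363 <1
  x=-0.846: |R|=0.69931 <1
  x=-0.765: |R|=0.68089 <1
  x=-0.709: |R|=0.67400 <1
  x=-1.880: |R|=1.81288 >1
  x=-1.857: |R|=1.77039 >1
Interval (-1.3125, 0).

left endpoint -1.3125.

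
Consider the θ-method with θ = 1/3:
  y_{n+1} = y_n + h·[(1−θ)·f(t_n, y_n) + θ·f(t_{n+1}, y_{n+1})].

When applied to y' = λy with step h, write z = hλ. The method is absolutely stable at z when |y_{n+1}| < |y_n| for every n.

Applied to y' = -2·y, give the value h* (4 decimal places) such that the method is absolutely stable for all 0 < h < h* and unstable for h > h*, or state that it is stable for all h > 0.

(-6.0000,0); λ=-2 ⇒ h* = (6)/2 = 3.0000.

On y'=λy, z=hλ:
  y_{n+1} = y_n + z·[2/3·y_n + 1/3·y_{n+1}] ⇒ (1 − 1/3z)y_{n+1} = (1 + 2/3z)y_n
  Hence R(z) = (1 + 2/3z)/(1 − 1/3z).

Boundary: |R(x)|=1, x<0.
x=-0.53: |R|=0.5496
R=−1: 1+2/3x = −1+1/3x ⇒ -1/3x=2 ⇒ x=2/(-1/3)=-6.0000
Confirm numerically:
  x=-5.263: |R|=0.91081 <1
  x=-3.675: |R|=0.65169 <1
  x=-3.016: |R|=0.50399 <1
  x=-2.727: |R|=0.42850 <1
  x=-6.377: |R|=1.04020 >1
  x=-6.148: |R|=1.01618 >1
So |R|<1 on (-6.0000, 0).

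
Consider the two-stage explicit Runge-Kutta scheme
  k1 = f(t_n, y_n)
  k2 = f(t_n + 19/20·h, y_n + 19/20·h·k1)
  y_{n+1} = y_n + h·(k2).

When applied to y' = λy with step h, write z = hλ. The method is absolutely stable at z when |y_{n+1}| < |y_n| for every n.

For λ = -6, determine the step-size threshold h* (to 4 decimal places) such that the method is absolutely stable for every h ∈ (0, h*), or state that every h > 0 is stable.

On y'=λy, z=hλ:
  k1=λy_n ⇒ h·k1=z·y_n;  k2=λ(1+19/20z)y_n ⇒ h·k2=z(1+19/20z)y_n
  y_{n+1}/y_n = 1 + z(1+19/20z) = 1 + z + 19/20z²
  so R(z) = 1 + z + 19/20z².

Need |R(x)|<1, x<0.
x=-1.16: |R|=1.1183
R=1: x+19/20x²=0 ⇒ x=−20/19=-1.0526; min R=1−1/(4·19/20)=0.7368>−1
Confirm numerically:
  x=-0.803: |R|=0.80957 <1
  x=-0.794: |R|=0.80491 <1
  x=-0.455: |R|=0.74167 <1
  x=-1.640: |R|=1.91512 >1
  x=-1.600: |R|=1.83200 >1
  x=-1.179: |R|=1.14154 >1
Interval (-1.0526, 0).

(-1.0526,0); λ=-6 ⇒ h* = (20/19)/6 = 0.1754.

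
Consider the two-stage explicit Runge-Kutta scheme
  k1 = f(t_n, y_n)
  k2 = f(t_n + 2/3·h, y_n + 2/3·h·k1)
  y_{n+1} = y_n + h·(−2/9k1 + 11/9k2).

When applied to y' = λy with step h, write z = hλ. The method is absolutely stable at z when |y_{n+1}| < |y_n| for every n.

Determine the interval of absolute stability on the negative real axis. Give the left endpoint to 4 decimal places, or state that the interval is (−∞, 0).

z∈(-1.2273,0).

With y'=λy (z=hλ):
  k1=λy_n ⇒ h·k1=z·y_n;  k2=λ(1+2/3z)y_n ⇒ h·k2=z(1+2/3z)y_n
  y_{n+1}/y_n = 1 − 2/9z + 11/9z(1+2/3z) = 1 + z + 22/27z²
  ⇒ R(z) = 1 + z + 22/27z².

Solve |R(x)|<1 on ℝ⁻.
x=-1.1: |R|=0.8859
R=1: x+22/27x²=0 ⇒ x=−27/22=-1.2273; min R=1−1/(4·22/27)=0.6932>−1
Confirm numerically:
  x=-1.111: |R|=0.89474 <1
  x=-0.916: |R|=0.76768 <1
  x=-0.889: |R|=0.75497 <1
  x=-1.458: |R|=1.27410 >1
  x=-1.265: |R|=1.03889 >1
Interval (-1.2273, 0).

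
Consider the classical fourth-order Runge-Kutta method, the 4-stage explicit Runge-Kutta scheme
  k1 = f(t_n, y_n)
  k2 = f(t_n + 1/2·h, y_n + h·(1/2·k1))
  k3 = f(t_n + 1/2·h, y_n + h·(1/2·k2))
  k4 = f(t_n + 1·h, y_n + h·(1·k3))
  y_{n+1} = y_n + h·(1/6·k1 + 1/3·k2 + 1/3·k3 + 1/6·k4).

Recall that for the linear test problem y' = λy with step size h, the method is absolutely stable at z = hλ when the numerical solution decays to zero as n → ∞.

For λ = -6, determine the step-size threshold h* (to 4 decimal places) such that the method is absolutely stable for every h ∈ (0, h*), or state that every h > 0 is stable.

(-2.7853,0); λ=-6 ⇒ h* = 0.4642.

On y'=λy, z=hλ:
  order 4, 4-stage ⇒ R(z)=1+z+z^2/2+z^3/6+z^4/24
  (e.g. R(-1.13)=0.33590, |R|=0.33590)

Need |R(x)|<1, x<0.
x=-1.13: |R|=0.3359
|R(-1.72)|=0.2758 |R(-1.68)|=0.2728 |R(-1.46)|=0.2764
Bisect:
  x_lo=-3.6058 |R|=3.1250  x_hi=-0.3318 |R|=0.7176
  mid=-1.96882 |R|=0.32342 →hi
  mid=-2.78730 |R|=1.00303 →lo
  mid=-2.37806 |R|=0.54067 →hi
  mid=-2.58268 |R|=0.73509 →hi
  mid=-2.68499 |R|=0.85901 →hi
  mid=-2.73614 |R|=0.92839 →hi
  mid=-2.76172 |R|=0.96504 →hi
  mid=-2.77451 |R|=0.98386 →hi
  mid=-2.78090 |R|=0.99340 →hi
  mid=-2.78410 |R|=0.99820 →hi
  ...
  [-2.78530,-2.78510] ⇒ x*=-2.7853
Stable set (-2.7853, 0).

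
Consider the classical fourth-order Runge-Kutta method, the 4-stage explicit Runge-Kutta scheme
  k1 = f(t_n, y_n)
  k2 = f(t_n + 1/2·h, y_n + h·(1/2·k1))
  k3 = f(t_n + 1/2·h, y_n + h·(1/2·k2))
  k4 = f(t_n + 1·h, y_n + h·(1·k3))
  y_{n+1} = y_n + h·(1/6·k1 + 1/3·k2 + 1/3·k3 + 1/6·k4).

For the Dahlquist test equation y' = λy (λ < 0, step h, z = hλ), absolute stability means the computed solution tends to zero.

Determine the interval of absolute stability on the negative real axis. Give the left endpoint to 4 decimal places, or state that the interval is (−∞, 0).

z∈(-2.7853,0).

With y'=λy (z=hλ):
  order 4, 4-stage ⇒ R(z)=1+z+z^2/2+z^3/6+z^4/24
  (e.g. R(-0.53)=0.58892, |R|=0.58892)

Find x<0 with |R(x)|<1.
x=-0.53: |R|=0.5889
|R(-2.2)|=0.4214 |R(-2.1)|=0.3718 |R(-1.51)|=0.2728
Bisect:
  x_lo=-3.4712 |R|=2.6319  x_hi=-0.1141 |R|=0.8922
  mid=-1.79265 |R|=0.28430 →hi
  mid=-2.63193 |R|=0.79234 →hi
  mid=-3.05157 |R|=1.48150 →lo
  mid=-2.84175 |R|=1.08850 →lo
  mid=-2.73684 |R|=0.92937 →hi
  mid=-2.78929 |R|=1.00604 →lo
  mid=-2.76306 |R|=0.96700 →hi
  ...
  [-2.78540,-2.78519] ⇒ x*=-2.7853
So |R|<1 on (-2.7853, 0).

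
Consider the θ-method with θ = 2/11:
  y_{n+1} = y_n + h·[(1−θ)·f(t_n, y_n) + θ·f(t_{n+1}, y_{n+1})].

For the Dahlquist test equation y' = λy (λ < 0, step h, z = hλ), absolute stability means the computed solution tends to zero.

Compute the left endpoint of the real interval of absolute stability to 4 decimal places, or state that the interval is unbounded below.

On y'=λy, z=hλ:
  y_{n+1} = y_n + z·[9/11·y_n + 2/11·y_{n+1}] ⇒ (1 − 2/11z)y_{n+1} = (1 + 9/11z)y_n
  so R(z) = (1 + 9/11z)/(1 − 2/11z).

Find x<0 with |R(x)|<1.
x=-0.74: |R|=0.3478
R=−1: 1+9/11x = −1+2/11x ⇒ -7/11x=2 ⇒ x=2/(-7/11)=-3.1429
Confirm numerically:
  x=-2.494: |R|=0.71591 <1
  x=-2.457: |R|=0.69832 <1
  x=-2.153: |R|=0.54730 <1
  x=-3.648: |R|=1.19327 >1
  x=-3.514: |R|=1.14411 >1
  x=-3.392: |R|=1.09807 >1
Stable set (-3.1429, 0).

left endpoint -3.1429.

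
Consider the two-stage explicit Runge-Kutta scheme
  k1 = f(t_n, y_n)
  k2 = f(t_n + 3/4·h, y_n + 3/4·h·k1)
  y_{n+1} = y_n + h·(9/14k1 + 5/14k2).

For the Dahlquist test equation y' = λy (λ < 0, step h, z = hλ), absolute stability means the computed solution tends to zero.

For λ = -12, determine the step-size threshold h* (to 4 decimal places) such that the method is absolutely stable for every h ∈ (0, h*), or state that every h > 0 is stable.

Test eqn y'=λy, z=hλ:
  k1=λy_n ⇒ h·k1=z·y_n;  k2=λ(1+3/4z)y_n ⇒ h·k2=z(1+3/4z)y_n
  y_{n+1}/y_n = 1 + 9/14z + 5/14z(1+3/4z) = 1 + z + 15/56z²
  Hence R(z) = 1 + z + 15/56z².

Solve |R(x)|<1 on ℝ⁻.
x=-0.89: |R|=0.3222
R=1: x+15/56x²=0 ⇒ x=−56/15=-3.7333; min R=1−1/(4·15/56)=0.0667>−1
Confirm numerically:
  x=-2.447: |R|=0.15688 <1
  x=-1.965: |R|=0.06926 <1
  x=-1.825: |R|=0.06713 <1
  x=-1.771: |R|=0.06912 <1
  x=-4.209: |R|=1.53627 >1
  x=-4.200: |R|=1.52500 >1
  x=-4.014: |R|=1.30177 >1
So |R|<1 on (-3.7333, 0).

(-3.7333,0); λ=-12 ⇒ h* = (56/15)/12 = 0.3111.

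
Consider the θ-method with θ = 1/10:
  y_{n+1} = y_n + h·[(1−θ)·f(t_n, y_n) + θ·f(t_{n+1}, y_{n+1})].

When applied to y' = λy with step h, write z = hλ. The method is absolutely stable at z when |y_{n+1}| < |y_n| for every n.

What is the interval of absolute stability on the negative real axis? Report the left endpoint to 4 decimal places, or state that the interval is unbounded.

Test eqn y'=λy, z=hλ:
  y_{n+1} = y_n + z·[9/10·y_n + 1/10·y_{n+1}] ⇒ (1 − 1/10z)y_{n+1} = (1 + 9/10z)y_n
  R(z) = (1 + 9/10z)/(1 − 1/10z).

Boundary: |R(x)|=1, x<0.
x=-0.64: |R|=0.3985
R=−1: 1+9/10x = −1+1/10x ⇒ -4/5x=2 ⇒ x=2/(-4/5)=-2.5000
Confirm numerically:
  x=-1.851: |R|=0.56189 <1
  x=-1.531: |R|=0.32773 <1
  x=-1.230: |R|=0.09528 <1
  x=-2.675: |R|=1.11045 >1
  x=-2.563: |R|=1.04012 >1
Stable set (-2.5000, 0).

z∈(-2.5000,0).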